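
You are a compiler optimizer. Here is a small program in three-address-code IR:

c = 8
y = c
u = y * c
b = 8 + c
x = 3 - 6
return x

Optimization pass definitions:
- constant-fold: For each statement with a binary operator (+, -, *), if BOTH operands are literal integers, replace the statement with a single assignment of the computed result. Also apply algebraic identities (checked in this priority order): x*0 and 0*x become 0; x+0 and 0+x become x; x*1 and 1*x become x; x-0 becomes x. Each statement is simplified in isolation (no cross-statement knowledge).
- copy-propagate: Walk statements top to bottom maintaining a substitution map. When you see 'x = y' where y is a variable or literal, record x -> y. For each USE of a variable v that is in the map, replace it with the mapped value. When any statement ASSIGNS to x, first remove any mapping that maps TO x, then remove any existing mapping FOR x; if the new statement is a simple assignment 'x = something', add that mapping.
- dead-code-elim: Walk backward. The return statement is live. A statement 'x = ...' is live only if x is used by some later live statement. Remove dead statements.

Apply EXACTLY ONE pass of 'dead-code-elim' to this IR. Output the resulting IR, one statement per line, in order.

Answer: x = 3 - 6
return x

Derivation:
Applying dead-code-elim statement-by-statement:
  [6] return x  -> KEEP (return); live=['x']
  [5] x = 3 - 6  -> KEEP; live=[]
  [4] b = 8 + c  -> DEAD (b not live)
  [3] u = y * c  -> DEAD (u not live)
  [2] y = c  -> DEAD (y not live)
  [1] c = 8  -> DEAD (c not live)
Result (2 stmts):
  x = 3 - 6
  return x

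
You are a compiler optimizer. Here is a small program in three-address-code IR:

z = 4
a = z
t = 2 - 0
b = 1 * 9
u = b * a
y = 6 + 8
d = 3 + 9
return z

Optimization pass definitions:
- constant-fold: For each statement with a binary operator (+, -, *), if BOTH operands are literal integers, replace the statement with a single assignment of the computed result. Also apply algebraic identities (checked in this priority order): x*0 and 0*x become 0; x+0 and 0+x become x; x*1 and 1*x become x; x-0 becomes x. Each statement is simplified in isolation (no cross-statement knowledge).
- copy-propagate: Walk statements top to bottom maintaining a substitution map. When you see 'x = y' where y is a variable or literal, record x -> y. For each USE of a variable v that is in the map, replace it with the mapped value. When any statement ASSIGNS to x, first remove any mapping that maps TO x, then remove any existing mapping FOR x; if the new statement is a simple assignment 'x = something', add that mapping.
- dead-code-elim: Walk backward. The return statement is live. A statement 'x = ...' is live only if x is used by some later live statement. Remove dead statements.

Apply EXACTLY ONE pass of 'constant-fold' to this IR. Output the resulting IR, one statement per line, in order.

Answer: z = 4
a = z
t = 2
b = 9
u = b * a
y = 14
d = 12
return z

Derivation:
Applying constant-fold statement-by-statement:
  [1] z = 4  (unchanged)
  [2] a = z  (unchanged)
  [3] t = 2 - 0  -> t = 2
  [4] b = 1 * 9  -> b = 9
  [5] u = b * a  (unchanged)
  [6] y = 6 + 8  -> y = 14
  [7] d = 3 + 9  -> d = 12
  [8] return z  (unchanged)
Result (8 stmts):
  z = 4
  a = z
  t = 2
  b = 9
  u = b * a
  y = 14
  d = 12
  return z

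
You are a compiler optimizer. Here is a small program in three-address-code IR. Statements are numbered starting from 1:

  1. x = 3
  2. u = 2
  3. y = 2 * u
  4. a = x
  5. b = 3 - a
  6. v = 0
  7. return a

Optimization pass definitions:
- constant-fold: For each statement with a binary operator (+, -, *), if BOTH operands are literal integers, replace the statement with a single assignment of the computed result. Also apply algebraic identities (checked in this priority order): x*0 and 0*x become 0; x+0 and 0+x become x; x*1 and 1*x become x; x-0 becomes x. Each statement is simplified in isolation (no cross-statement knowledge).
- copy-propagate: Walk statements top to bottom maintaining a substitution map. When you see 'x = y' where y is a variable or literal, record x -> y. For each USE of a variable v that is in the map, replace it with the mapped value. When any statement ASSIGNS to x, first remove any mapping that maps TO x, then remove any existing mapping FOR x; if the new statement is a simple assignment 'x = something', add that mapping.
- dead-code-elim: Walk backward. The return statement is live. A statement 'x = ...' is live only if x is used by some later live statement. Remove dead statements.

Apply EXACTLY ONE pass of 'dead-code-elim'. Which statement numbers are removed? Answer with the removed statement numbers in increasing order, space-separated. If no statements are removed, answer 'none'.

Answer: 2 3 5 6

Derivation:
Backward liveness scan:
Stmt 1 'x = 3': KEEP (x is live); live-in = []
Stmt 2 'u = 2': DEAD (u not in live set ['x'])
Stmt 3 'y = 2 * u': DEAD (y not in live set ['x'])
Stmt 4 'a = x': KEEP (a is live); live-in = ['x']
Stmt 5 'b = 3 - a': DEAD (b not in live set ['a'])
Stmt 6 'v = 0': DEAD (v not in live set ['a'])
Stmt 7 'return a': KEEP (return); live-in = ['a']
Removed statement numbers: [2, 3, 5, 6]
Surviving IR:
  x = 3
  a = x
  return a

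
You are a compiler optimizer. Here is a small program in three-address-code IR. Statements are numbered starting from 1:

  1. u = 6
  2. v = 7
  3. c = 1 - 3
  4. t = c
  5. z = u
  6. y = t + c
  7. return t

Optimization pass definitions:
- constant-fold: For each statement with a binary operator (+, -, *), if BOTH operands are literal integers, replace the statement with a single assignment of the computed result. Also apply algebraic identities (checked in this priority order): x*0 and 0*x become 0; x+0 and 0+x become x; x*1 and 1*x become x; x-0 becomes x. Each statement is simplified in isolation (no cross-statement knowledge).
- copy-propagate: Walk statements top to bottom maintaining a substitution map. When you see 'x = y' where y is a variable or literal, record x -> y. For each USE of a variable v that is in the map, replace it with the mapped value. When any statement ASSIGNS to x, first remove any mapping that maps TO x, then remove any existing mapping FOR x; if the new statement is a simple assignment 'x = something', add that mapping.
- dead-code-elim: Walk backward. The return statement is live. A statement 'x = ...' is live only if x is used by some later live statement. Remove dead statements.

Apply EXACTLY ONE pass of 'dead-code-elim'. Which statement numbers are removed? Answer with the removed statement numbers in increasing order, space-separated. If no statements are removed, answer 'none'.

Backward liveness scan:
Stmt 1 'u = 6': DEAD (u not in live set [])
Stmt 2 'v = 7': DEAD (v not in live set [])
Stmt 3 'c = 1 - 3': KEEP (c is live); live-in = []
Stmt 4 't = c': KEEP (t is live); live-in = ['c']
Stmt 5 'z = u': DEAD (z not in live set ['t'])
Stmt 6 'y = t + c': DEAD (y not in live set ['t'])
Stmt 7 'return t': KEEP (return); live-in = ['t']
Removed statement numbers: [1, 2, 5, 6]
Surviving IR:
  c = 1 - 3
  t = c
  return t

Answer: 1 2 5 6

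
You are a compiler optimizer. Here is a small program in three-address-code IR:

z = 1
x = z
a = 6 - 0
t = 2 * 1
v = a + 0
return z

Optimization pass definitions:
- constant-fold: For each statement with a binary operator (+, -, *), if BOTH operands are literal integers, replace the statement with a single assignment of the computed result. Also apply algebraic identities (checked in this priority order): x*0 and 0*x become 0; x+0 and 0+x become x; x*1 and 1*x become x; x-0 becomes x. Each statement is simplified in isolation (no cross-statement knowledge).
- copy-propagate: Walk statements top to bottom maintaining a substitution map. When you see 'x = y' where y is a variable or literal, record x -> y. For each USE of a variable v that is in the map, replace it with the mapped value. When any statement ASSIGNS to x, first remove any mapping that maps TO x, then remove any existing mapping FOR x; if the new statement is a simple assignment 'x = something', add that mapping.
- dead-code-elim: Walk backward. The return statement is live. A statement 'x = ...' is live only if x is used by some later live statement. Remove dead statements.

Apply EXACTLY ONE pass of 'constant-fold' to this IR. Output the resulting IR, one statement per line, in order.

Applying constant-fold statement-by-statement:
  [1] z = 1  (unchanged)
  [2] x = z  (unchanged)
  [3] a = 6 - 0  -> a = 6
  [4] t = 2 * 1  -> t = 2
  [5] v = a + 0  -> v = a
  [6] return z  (unchanged)
Result (6 stmts):
  z = 1
  x = z
  a = 6
  t = 2
  v = a
  return z

Answer: z = 1
x = z
a = 6
t = 2
v = a
return z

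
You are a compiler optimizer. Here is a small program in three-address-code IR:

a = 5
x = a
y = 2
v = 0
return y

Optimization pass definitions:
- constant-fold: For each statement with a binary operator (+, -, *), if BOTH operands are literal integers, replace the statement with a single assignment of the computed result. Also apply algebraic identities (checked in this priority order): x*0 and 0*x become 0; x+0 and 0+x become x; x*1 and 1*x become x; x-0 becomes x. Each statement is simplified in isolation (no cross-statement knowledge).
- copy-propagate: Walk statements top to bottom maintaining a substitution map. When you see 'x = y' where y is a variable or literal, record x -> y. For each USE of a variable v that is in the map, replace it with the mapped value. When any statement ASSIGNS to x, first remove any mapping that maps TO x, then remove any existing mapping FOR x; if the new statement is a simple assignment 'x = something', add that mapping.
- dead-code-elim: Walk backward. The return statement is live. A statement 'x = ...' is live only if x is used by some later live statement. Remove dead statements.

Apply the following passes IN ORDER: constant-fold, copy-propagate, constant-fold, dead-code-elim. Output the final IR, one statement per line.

Answer: return 2

Derivation:
Initial IR:
  a = 5
  x = a
  y = 2
  v = 0
  return y
After constant-fold (5 stmts):
  a = 5
  x = a
  y = 2
  v = 0
  return y
After copy-propagate (5 stmts):
  a = 5
  x = 5
  y = 2
  v = 0
  return 2
After constant-fold (5 stmts):
  a = 5
  x = 5
  y = 2
  v = 0
  return 2
After dead-code-elim (1 stmts):
  return 2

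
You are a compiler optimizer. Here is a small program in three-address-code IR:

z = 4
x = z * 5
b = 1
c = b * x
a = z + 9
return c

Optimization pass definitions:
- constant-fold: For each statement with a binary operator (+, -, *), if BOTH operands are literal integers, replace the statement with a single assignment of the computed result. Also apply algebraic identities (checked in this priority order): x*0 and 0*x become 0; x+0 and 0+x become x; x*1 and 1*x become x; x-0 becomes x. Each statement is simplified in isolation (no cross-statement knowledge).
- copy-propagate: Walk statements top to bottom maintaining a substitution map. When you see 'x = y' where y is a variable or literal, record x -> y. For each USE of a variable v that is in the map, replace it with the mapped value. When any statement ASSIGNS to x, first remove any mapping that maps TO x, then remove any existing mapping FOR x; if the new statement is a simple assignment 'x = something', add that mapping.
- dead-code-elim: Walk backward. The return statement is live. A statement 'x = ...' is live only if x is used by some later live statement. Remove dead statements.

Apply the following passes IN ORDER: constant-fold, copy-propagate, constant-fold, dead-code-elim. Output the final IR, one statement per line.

Initial IR:
  z = 4
  x = z * 5
  b = 1
  c = b * x
  a = z + 9
  return c
After constant-fold (6 stmts):
  z = 4
  x = z * 5
  b = 1
  c = b * x
  a = z + 9
  return c
After copy-propagate (6 stmts):
  z = 4
  x = 4 * 5
  b = 1
  c = 1 * x
  a = 4 + 9
  return c
After constant-fold (6 stmts):
  z = 4
  x = 20
  b = 1
  c = x
  a = 13
  return c
After dead-code-elim (3 stmts):
  x = 20
  c = x
  return c

Answer: x = 20
c = x
return c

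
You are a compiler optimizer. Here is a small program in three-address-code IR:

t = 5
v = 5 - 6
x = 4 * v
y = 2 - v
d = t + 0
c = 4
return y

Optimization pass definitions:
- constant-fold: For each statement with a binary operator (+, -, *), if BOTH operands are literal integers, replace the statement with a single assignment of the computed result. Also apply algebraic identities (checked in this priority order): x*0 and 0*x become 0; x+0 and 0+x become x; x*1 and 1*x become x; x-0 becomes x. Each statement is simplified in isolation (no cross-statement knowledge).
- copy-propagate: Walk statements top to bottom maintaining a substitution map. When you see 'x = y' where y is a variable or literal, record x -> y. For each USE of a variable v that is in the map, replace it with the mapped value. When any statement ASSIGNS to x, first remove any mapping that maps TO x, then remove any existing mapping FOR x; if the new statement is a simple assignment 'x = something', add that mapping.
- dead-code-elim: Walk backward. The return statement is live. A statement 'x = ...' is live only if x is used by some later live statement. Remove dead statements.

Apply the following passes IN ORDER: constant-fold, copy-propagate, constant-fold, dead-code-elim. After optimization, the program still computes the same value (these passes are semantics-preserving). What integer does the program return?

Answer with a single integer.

Initial IR:
  t = 5
  v = 5 - 6
  x = 4 * v
  y = 2 - v
  d = t + 0
  c = 4
  return y
After constant-fold (7 stmts):
  t = 5
  v = -1
  x = 4 * v
  y = 2 - v
  d = t
  c = 4
  return y
After copy-propagate (7 stmts):
  t = 5
  v = -1
  x = 4 * -1
  y = 2 - -1
  d = 5
  c = 4
  return y
After constant-fold (7 stmts):
  t = 5
  v = -1
  x = -4
  y = 3
  d = 5
  c = 4
  return y
After dead-code-elim (2 stmts):
  y = 3
  return y
Evaluate:
  t = 5  =>  t = 5
  v = 5 - 6  =>  v = -1
  x = 4 * v  =>  x = -4
  y = 2 - v  =>  y = 3
  d = t + 0  =>  d = 5
  c = 4  =>  c = 4
  return y = 3

Answer: 3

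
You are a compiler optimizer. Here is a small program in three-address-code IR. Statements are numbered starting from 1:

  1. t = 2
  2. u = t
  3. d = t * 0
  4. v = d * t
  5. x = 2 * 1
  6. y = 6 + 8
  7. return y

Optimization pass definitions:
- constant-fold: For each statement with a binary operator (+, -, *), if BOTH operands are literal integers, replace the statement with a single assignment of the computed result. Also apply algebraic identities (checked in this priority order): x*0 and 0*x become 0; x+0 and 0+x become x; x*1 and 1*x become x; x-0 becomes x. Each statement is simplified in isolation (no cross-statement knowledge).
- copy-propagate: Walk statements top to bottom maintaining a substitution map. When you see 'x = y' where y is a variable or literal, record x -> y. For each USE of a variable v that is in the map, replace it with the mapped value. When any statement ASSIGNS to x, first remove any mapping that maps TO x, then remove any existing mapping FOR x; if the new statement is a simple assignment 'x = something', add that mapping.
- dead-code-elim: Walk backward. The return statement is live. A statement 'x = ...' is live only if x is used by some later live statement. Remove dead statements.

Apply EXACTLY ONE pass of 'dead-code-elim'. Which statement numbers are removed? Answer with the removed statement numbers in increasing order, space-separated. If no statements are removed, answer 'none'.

Answer: 1 2 3 4 5

Derivation:
Backward liveness scan:
Stmt 1 't = 2': DEAD (t not in live set [])
Stmt 2 'u = t': DEAD (u not in live set [])
Stmt 3 'd = t * 0': DEAD (d not in live set [])
Stmt 4 'v = d * t': DEAD (v not in live set [])
Stmt 5 'x = 2 * 1': DEAD (x not in live set [])
Stmt 6 'y = 6 + 8': KEEP (y is live); live-in = []
Stmt 7 'return y': KEEP (return); live-in = ['y']
Removed statement numbers: [1, 2, 3, 4, 5]
Surviving IR:
  y = 6 + 8
  return y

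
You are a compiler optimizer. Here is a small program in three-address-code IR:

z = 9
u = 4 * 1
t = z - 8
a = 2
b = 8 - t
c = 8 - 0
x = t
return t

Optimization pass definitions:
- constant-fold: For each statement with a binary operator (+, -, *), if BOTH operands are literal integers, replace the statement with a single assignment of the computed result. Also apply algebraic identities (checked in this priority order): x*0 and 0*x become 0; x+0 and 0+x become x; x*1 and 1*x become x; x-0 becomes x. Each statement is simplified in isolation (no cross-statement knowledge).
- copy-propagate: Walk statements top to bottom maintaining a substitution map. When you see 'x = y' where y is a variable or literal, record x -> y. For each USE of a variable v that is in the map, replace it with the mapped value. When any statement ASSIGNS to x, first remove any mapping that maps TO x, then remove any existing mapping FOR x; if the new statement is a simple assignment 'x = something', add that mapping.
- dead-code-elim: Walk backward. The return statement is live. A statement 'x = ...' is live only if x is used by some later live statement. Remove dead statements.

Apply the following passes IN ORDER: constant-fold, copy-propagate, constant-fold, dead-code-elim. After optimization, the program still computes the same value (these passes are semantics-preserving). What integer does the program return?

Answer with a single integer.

Initial IR:
  z = 9
  u = 4 * 1
  t = z - 8
  a = 2
  b = 8 - t
  c = 8 - 0
  x = t
  return t
After constant-fold (8 stmts):
  z = 9
  u = 4
  t = z - 8
  a = 2
  b = 8 - t
  c = 8
  x = t
  return t
After copy-propagate (8 stmts):
  z = 9
  u = 4
  t = 9 - 8
  a = 2
  b = 8 - t
  c = 8
  x = t
  return t
After constant-fold (8 stmts):
  z = 9
  u = 4
  t = 1
  a = 2
  b = 8 - t
  c = 8
  x = t
  return t
After dead-code-elim (2 stmts):
  t = 1
  return t
Evaluate:
  z = 9  =>  z = 9
  u = 4 * 1  =>  u = 4
  t = z - 8  =>  t = 1
  a = 2  =>  a = 2
  b = 8 - t  =>  b = 7
  c = 8 - 0  =>  c = 8
  x = t  =>  x = 1
  return t = 1

Answer: 1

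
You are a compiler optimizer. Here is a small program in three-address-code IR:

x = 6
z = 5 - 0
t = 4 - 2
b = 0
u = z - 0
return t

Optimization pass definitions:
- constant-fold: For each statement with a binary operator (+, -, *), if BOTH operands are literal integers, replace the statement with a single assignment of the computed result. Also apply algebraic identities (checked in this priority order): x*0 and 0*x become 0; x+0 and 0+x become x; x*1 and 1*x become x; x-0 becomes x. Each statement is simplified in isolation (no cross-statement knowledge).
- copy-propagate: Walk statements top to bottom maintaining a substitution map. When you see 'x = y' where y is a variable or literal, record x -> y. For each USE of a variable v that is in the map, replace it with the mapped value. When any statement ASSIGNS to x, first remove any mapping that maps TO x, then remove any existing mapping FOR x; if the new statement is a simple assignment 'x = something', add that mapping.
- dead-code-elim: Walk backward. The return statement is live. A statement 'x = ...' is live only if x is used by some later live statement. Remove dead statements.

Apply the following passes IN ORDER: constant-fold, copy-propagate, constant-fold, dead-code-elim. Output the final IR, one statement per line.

Answer: return 2

Derivation:
Initial IR:
  x = 6
  z = 5 - 0
  t = 4 - 2
  b = 0
  u = z - 0
  return t
After constant-fold (6 stmts):
  x = 6
  z = 5
  t = 2
  b = 0
  u = z
  return t
After copy-propagate (6 stmts):
  x = 6
  z = 5
  t = 2
  b = 0
  u = 5
  return 2
After constant-fold (6 stmts):
  x = 6
  z = 5
  t = 2
  b = 0
  u = 5
  return 2
After dead-code-elim (1 stmts):
  return 2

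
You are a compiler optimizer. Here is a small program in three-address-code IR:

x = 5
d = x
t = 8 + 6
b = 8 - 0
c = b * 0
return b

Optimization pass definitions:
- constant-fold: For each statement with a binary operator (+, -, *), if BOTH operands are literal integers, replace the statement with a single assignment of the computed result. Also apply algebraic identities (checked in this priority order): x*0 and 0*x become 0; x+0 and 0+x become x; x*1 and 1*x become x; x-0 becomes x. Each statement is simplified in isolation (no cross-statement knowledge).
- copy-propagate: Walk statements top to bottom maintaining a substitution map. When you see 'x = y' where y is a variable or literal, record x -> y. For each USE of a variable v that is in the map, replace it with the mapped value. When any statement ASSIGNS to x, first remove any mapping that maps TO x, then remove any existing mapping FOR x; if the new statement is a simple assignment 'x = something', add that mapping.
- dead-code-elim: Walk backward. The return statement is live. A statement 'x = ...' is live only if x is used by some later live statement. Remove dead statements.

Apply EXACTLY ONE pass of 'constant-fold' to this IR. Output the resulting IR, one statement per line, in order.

Applying constant-fold statement-by-statement:
  [1] x = 5  (unchanged)
  [2] d = x  (unchanged)
  [3] t = 8 + 6  -> t = 14
  [4] b = 8 - 0  -> b = 8
  [5] c = b * 0  -> c = 0
  [6] return b  (unchanged)
Result (6 stmts):
  x = 5
  d = x
  t = 14
  b = 8
  c = 0
  return b

Answer: x = 5
d = x
t = 14
b = 8
c = 0
return b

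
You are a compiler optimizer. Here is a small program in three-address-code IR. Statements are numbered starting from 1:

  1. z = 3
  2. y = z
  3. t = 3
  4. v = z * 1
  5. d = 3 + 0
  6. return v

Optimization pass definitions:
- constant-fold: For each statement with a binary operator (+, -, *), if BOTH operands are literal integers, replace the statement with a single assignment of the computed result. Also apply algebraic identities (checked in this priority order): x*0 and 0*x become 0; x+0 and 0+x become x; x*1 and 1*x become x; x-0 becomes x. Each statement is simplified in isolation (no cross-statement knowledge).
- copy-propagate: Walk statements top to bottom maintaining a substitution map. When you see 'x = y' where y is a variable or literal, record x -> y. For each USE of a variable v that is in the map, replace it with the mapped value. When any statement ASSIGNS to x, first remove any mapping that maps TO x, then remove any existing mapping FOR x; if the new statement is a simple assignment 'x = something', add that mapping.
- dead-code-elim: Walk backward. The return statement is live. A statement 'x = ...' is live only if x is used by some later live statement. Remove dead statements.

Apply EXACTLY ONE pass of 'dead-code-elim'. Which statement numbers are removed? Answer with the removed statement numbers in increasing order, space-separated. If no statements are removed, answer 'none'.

Backward liveness scan:
Stmt 1 'z = 3': KEEP (z is live); live-in = []
Stmt 2 'y = z': DEAD (y not in live set ['z'])
Stmt 3 't = 3': DEAD (t not in live set ['z'])
Stmt 4 'v = z * 1': KEEP (v is live); live-in = ['z']
Stmt 5 'd = 3 + 0': DEAD (d not in live set ['v'])
Stmt 6 'return v': KEEP (return); live-in = ['v']
Removed statement numbers: [2, 3, 5]
Surviving IR:
  z = 3
  v = z * 1
  return v

Answer: 2 3 5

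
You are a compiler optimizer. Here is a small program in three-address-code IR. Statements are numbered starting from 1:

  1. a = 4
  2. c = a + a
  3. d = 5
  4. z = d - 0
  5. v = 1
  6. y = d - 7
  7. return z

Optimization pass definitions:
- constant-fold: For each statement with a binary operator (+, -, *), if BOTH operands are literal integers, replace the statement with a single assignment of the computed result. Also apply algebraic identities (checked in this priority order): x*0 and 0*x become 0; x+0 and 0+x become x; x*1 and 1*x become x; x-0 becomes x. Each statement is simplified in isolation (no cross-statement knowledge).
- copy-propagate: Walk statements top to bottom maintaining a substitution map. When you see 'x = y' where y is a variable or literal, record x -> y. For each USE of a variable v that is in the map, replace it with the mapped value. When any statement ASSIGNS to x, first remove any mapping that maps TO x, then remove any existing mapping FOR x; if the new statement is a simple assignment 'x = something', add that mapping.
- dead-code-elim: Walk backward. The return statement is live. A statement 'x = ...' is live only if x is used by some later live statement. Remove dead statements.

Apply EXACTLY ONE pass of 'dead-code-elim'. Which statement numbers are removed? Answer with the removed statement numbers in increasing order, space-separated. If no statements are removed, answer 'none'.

Backward liveness scan:
Stmt 1 'a = 4': DEAD (a not in live set [])
Stmt 2 'c = a + a': DEAD (c not in live set [])
Stmt 3 'd = 5': KEEP (d is live); live-in = []
Stmt 4 'z = d - 0': KEEP (z is live); live-in = ['d']
Stmt 5 'v = 1': DEAD (v not in live set ['z'])
Stmt 6 'y = d - 7': DEAD (y not in live set ['z'])
Stmt 7 'return z': KEEP (return); live-in = ['z']
Removed statement numbers: [1, 2, 5, 6]
Surviving IR:
  d = 5
  z = d - 0
  return z

Answer: 1 2 5 6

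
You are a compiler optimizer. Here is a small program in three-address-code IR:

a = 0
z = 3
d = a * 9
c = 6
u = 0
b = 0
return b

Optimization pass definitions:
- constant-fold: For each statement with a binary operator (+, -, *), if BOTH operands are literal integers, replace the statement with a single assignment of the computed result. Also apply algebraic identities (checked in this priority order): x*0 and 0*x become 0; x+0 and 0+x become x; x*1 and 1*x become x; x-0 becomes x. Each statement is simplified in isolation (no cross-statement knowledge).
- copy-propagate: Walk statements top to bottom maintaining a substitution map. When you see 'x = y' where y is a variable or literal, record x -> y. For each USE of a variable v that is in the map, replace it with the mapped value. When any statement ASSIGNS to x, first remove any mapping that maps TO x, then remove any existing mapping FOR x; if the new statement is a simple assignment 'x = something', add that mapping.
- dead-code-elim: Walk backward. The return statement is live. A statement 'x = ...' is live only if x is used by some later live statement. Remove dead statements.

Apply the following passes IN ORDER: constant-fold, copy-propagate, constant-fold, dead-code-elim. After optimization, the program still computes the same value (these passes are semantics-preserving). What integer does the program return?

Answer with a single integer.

Initial IR:
  a = 0
  z = 3
  d = a * 9
  c = 6
  u = 0
  b = 0
  return b
After constant-fold (7 stmts):
  a = 0
  z = 3
  d = a * 9
  c = 6
  u = 0
  b = 0
  return b
After copy-propagate (7 stmts):
  a = 0
  z = 3
  d = 0 * 9
  c = 6
  u = 0
  b = 0
  return 0
After constant-fold (7 stmts):
  a = 0
  z = 3
  d = 0
  c = 6
  u = 0
  b = 0
  return 0
After dead-code-elim (1 stmts):
  return 0
Evaluate:
  a = 0  =>  a = 0
  z = 3  =>  z = 3
  d = a * 9  =>  d = 0
  c = 6  =>  c = 6
  u = 0  =>  u = 0
  b = 0  =>  b = 0
  return b = 0

Answer: 0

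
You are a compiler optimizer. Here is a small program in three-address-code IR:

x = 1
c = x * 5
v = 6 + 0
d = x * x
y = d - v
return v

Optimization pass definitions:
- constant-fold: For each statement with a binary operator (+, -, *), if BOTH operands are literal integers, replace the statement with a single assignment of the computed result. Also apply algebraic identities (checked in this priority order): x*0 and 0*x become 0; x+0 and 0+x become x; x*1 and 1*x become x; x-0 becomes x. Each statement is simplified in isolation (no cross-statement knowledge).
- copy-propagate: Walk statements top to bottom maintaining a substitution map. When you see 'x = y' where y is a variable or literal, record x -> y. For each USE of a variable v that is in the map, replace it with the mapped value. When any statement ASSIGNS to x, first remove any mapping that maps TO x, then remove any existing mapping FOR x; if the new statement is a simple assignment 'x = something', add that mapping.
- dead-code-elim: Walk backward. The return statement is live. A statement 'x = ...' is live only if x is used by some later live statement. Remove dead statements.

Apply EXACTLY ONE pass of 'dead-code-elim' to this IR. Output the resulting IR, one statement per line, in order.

Applying dead-code-elim statement-by-statement:
  [6] return v  -> KEEP (return); live=['v']
  [5] y = d - v  -> DEAD (y not live)
  [4] d = x * x  -> DEAD (d not live)
  [3] v = 6 + 0  -> KEEP; live=[]
  [2] c = x * 5  -> DEAD (c not live)
  [1] x = 1  -> DEAD (x not live)
Result (2 stmts):
  v = 6 + 0
  return v

Answer: v = 6 + 0
return v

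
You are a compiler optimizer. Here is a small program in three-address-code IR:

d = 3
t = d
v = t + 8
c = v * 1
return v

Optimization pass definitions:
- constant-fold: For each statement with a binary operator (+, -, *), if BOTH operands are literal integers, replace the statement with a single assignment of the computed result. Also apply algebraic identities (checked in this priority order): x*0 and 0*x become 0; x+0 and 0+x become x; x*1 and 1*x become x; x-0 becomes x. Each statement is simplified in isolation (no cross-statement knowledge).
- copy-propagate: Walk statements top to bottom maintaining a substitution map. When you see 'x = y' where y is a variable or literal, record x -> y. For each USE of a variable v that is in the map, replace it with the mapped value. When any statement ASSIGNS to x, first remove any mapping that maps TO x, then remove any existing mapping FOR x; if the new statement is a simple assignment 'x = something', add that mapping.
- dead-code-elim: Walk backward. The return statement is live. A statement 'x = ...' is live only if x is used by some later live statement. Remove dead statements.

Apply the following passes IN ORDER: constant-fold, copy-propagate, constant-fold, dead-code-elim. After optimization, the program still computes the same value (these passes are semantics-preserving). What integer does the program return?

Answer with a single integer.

Initial IR:
  d = 3
  t = d
  v = t + 8
  c = v * 1
  return v
After constant-fold (5 stmts):
  d = 3
  t = d
  v = t + 8
  c = v
  return v
After copy-propagate (5 stmts):
  d = 3
  t = 3
  v = 3 + 8
  c = v
  return v
After constant-fold (5 stmts):
  d = 3
  t = 3
  v = 11
  c = v
  return v
After dead-code-elim (2 stmts):
  v = 11
  return v
Evaluate:
  d = 3  =>  d = 3
  t = d  =>  t = 3
  v = t + 8  =>  v = 11
  c = v * 1  =>  c = 11
  return v = 11

Answer: 11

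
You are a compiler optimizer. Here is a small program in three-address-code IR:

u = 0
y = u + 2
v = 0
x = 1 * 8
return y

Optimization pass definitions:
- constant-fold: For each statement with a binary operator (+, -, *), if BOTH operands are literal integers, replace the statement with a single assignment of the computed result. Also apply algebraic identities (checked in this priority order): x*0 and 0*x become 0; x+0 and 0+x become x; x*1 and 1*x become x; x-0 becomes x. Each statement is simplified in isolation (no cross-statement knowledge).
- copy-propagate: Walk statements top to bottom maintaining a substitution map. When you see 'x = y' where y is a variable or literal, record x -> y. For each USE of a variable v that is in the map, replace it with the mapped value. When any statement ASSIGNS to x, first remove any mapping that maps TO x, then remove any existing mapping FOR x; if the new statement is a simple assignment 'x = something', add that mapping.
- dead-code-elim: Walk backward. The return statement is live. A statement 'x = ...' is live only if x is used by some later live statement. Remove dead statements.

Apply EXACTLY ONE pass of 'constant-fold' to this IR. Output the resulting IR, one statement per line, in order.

Applying constant-fold statement-by-statement:
  [1] u = 0  (unchanged)
  [2] y = u + 2  (unchanged)
  [3] v = 0  (unchanged)
  [4] x = 1 * 8  -> x = 8
  [5] return y  (unchanged)
Result (5 stmts):
  u = 0
  y = u + 2
  v = 0
  x = 8
  return y

Answer: u = 0
y = u + 2
v = 0
x = 8
return y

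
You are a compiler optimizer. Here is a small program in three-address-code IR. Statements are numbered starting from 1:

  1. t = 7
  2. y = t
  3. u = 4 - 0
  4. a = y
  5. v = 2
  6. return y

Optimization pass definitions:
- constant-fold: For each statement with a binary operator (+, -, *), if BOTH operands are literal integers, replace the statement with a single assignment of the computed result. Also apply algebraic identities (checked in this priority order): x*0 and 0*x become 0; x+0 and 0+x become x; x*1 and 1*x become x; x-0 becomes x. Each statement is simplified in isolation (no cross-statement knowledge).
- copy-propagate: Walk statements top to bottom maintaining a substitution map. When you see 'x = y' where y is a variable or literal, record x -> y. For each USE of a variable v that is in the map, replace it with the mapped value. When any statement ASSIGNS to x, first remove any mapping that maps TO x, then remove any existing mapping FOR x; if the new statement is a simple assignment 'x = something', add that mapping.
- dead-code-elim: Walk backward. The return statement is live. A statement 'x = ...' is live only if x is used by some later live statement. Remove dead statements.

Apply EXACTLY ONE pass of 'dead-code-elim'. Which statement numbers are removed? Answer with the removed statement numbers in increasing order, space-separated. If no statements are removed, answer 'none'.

Backward liveness scan:
Stmt 1 't = 7': KEEP (t is live); live-in = []
Stmt 2 'y = t': KEEP (y is live); live-in = ['t']
Stmt 3 'u = 4 - 0': DEAD (u not in live set ['y'])
Stmt 4 'a = y': DEAD (a not in live set ['y'])
Stmt 5 'v = 2': DEAD (v not in live set ['y'])
Stmt 6 'return y': KEEP (return); live-in = ['y']
Removed statement numbers: [3, 4, 5]
Surviving IR:
  t = 7
  y = t
  return y

Answer: 3 4 5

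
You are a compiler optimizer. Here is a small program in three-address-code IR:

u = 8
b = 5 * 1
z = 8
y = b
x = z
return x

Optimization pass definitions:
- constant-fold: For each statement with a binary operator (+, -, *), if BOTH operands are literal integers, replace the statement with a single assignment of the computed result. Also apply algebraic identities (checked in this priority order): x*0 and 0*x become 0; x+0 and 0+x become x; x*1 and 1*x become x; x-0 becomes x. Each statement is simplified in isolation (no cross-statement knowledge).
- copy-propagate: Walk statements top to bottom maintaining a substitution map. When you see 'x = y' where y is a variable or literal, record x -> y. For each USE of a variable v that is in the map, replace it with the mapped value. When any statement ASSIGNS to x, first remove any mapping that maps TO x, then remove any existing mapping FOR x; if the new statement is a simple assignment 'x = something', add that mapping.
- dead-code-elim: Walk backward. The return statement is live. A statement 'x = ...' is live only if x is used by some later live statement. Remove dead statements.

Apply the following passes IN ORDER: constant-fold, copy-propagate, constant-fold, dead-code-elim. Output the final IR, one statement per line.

Initial IR:
  u = 8
  b = 5 * 1
  z = 8
  y = b
  x = z
  return x
After constant-fold (6 stmts):
  u = 8
  b = 5
  z = 8
  y = b
  x = z
  return x
After copy-propagate (6 stmts):
  u = 8
  b = 5
  z = 8
  y = 5
  x = 8
  return 8
After constant-fold (6 stmts):
  u = 8
  b = 5
  z = 8
  y = 5
  x = 8
  return 8
After dead-code-elim (1 stmts):
  return 8

Answer: return 8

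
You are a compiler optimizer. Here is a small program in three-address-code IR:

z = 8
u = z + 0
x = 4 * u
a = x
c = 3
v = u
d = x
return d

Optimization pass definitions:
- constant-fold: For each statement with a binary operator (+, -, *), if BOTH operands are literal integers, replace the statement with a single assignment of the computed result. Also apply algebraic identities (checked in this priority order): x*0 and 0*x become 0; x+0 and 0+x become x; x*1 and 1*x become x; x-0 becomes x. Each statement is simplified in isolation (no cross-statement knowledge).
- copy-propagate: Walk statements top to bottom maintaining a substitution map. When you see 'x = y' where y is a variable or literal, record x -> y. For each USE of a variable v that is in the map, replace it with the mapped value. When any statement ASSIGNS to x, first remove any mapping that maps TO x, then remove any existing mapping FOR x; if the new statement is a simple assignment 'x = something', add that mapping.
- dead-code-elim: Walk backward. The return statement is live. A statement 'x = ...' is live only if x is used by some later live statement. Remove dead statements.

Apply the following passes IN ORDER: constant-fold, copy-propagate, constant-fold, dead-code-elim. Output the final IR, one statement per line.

Answer: x = 32
return x

Derivation:
Initial IR:
  z = 8
  u = z + 0
  x = 4 * u
  a = x
  c = 3
  v = u
  d = x
  return d
After constant-fold (8 stmts):
  z = 8
  u = z
  x = 4 * u
  a = x
  c = 3
  v = u
  d = x
  return d
After copy-propagate (8 stmts):
  z = 8
  u = 8
  x = 4 * 8
  a = x
  c = 3
  v = 8
  d = x
  return x
After constant-fold (8 stmts):
  z = 8
  u = 8
  x = 32
  a = x
  c = 3
  v = 8
  d = x
  return x
After dead-code-elim (2 stmts):
  x = 32
  return x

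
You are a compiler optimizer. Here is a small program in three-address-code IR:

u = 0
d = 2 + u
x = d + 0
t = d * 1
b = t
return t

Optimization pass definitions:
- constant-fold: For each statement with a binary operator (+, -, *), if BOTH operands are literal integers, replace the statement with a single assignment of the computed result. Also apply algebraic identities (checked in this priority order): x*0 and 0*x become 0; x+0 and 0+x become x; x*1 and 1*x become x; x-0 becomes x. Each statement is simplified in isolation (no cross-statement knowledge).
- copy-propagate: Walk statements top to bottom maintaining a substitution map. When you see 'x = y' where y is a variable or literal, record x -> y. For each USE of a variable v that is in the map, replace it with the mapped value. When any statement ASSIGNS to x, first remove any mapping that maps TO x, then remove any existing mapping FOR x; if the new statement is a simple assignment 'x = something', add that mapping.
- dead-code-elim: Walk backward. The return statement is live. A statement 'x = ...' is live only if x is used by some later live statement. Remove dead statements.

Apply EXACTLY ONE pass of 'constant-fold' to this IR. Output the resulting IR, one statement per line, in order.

Answer: u = 0
d = 2 + u
x = d
t = d
b = t
return t

Derivation:
Applying constant-fold statement-by-statement:
  [1] u = 0  (unchanged)
  [2] d = 2 + u  (unchanged)
  [3] x = d + 0  -> x = d
  [4] t = d * 1  -> t = d
  [5] b = t  (unchanged)
  [6] return t  (unchanged)
Result (6 stmts):
  u = 0
  d = 2 + u
  x = d
  t = d
  b = t
  return t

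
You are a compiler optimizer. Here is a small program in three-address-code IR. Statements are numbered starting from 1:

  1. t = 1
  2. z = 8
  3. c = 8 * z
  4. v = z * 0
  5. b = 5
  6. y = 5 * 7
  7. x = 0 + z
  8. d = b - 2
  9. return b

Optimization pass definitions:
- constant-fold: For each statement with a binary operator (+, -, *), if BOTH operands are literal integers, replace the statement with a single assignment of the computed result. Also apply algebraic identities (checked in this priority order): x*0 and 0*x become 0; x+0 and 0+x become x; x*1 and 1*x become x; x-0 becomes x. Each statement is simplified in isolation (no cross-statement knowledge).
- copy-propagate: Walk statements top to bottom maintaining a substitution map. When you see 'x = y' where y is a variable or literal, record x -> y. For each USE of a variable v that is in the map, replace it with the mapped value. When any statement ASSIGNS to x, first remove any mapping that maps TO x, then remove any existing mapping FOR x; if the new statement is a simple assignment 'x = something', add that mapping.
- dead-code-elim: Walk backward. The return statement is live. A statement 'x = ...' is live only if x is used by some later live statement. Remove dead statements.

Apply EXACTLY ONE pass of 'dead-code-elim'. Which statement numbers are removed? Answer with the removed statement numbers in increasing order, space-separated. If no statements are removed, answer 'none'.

Backward liveness scan:
Stmt 1 't = 1': DEAD (t not in live set [])
Stmt 2 'z = 8': DEAD (z not in live set [])
Stmt 3 'c = 8 * z': DEAD (c not in live set [])
Stmt 4 'v = z * 0': DEAD (v not in live set [])
Stmt 5 'b = 5': KEEP (b is live); live-in = []
Stmt 6 'y = 5 * 7': DEAD (y not in live set ['b'])
Stmt 7 'x = 0 + z': DEAD (x not in live set ['b'])
Stmt 8 'd = b - 2': DEAD (d not in live set ['b'])
Stmt 9 'return b': KEEP (return); live-in = ['b']
Removed statement numbers: [1, 2, 3, 4, 6, 7, 8]
Surviving IR:
  b = 5
  return b

Answer: 1 2 3 4 6 7 8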